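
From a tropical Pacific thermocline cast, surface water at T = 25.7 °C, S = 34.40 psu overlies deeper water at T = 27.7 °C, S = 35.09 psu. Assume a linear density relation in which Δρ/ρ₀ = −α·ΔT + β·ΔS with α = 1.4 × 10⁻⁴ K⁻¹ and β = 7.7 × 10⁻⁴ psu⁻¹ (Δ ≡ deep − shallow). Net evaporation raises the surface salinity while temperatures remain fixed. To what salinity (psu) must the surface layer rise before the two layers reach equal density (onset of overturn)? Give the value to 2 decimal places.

Neutral buoyancy requires −α(T_deep − T_surf) + β(S_deep − S_surf′) = 0.
S_surf′ = S_deep − (α/β)·ΔT = 35.09 − (1.4 × 10⁻⁴/7.7 × 10⁻⁴)·(+2.0) = 34.7264 psu.
Increase required: 34.7264 − 34.40 = 0.3264 psu.

34.73 psu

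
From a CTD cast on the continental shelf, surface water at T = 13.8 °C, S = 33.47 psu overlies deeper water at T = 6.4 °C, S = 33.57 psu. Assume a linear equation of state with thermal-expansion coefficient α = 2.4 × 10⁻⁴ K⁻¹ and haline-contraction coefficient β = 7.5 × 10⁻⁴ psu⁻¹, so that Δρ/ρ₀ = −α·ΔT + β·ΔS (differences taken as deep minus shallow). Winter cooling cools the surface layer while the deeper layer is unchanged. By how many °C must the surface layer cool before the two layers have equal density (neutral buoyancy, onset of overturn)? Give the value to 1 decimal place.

Neutral buoyancy requires Δρ = 0, i.e. −α(T_deep − T_surf′) + β(S_deep − S_surf) = 0.
T_surf′ = T_deep − (β/α)·ΔS = 6.4 − (7.5 × 10⁻⁴/2.4 × 10⁻⁴)·(+0.10) = 6.088 °C.
Cooling required: 13.8 − (6.088) = 7.712 °C.

7.7 °C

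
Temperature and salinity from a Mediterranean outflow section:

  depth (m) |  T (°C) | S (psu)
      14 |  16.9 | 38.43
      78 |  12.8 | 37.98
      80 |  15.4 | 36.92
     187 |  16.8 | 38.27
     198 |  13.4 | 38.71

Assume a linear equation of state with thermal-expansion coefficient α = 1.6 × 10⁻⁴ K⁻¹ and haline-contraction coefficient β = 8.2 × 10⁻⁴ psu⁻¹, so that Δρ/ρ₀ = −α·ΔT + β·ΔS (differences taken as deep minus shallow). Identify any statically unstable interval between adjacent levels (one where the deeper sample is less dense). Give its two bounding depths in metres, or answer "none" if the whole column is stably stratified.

Evaluate Δρ/ρ₀ = −αΔT + βΔS across each adjacent pair:
  14–78 m: −αΔT+βΔS = −(1.6 × 10⁻⁴)(-4.1)+(8.2 × 10⁻⁴)(-0.45) = 2.9 × 10⁻⁴ → stable
  78–80 m: −αΔT+βΔS = −(1.6 × 10⁻⁴)(+2.6)+(8.2 × 10⁻⁴)(-1.06) = -1.3 × 10⁻³ → UNSTABLE
  80–187 m: −αΔT+βΔS = −(1.6 × 10⁻⁴)(+1.4)+(8.2 × 10⁻⁴)(+1.35) = 8.8 × 10⁻⁴ → stable
  187–198 m: −αΔT+βΔS = −(1.6 × 10⁻⁴)(-3.4)+(8.2 × 10⁻⁴)(+0.44) = 9.0 × 10⁻⁴ → stable
The 78–80 m interval has Δρ < 0: lighter water underlies denser water.

78–80 m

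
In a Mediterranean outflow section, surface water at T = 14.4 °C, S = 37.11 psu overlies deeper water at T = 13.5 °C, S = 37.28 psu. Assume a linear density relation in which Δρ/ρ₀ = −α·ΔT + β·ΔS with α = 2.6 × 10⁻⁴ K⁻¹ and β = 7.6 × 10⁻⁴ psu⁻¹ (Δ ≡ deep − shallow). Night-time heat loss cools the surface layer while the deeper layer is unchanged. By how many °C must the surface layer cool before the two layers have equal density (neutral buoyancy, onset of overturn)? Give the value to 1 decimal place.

Neutral buoyancy requires Δρ = 0, i.e. −α(T_deep − T_surf′) + β(S_deep − S_surf) = 0.
T_surf′ = T_deep − (β/α)·ΔS = 13.5 − (7.6 × 10⁻⁴/2.6 × 10⁻⁴)·(+0.17) = 13.003 °C.
Cooling required: 14.4 − (13.003) = 1.397 °C.

1.4 °C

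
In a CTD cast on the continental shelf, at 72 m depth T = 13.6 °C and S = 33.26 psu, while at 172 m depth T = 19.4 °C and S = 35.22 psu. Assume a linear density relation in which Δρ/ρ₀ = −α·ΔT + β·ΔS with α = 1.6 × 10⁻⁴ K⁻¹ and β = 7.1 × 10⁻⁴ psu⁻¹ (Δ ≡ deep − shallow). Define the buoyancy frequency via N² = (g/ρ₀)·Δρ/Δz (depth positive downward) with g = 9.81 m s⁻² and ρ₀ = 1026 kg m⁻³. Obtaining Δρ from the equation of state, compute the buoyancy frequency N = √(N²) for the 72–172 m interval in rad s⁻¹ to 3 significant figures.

ΔT = +5.8 K, ΔS = +1.96 psu (deep − shallow).
Δρ/ρ₀ = −αΔT + βΔS = -9.28 × 10⁻⁴ + 1.3916 × 10⁻³ = 4.636 × 10⁻⁴, so Δρ ≈ 0.4757 kg m⁻³.
N² = (g/ρ₀)·Δρ/Δz = g·(Δρ/ρ₀)/Δz = 9.81 × 4.636 × 10⁻⁴ / 100 = 4.5479 × 10⁻⁵ s⁻².
N = √(4.5479 × 10⁻⁵) = 6.7438 × 10⁻³ rad s⁻¹ ≈ 6.74 × 10⁻³ rad s⁻¹.

6.74 × 10⁻³ rad s⁻¹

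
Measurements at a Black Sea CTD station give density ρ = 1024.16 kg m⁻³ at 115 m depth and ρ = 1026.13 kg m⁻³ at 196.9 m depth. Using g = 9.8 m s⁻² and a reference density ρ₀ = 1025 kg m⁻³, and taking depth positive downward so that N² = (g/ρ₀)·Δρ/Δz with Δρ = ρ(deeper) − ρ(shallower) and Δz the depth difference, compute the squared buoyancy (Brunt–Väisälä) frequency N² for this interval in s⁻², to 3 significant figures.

Δρ = 1026.13 − 1024.16 = 1.97 kg m⁻³ over Δz = 196.9 − 115 = 81.9 m.
N² = (9.8/1025) × (1.97/81.9) = 2.2998 × 10⁻⁴ s⁻² ≈ 2.30 × 10⁻⁴ s⁻².

2.30 × 10⁻⁴ s⁻²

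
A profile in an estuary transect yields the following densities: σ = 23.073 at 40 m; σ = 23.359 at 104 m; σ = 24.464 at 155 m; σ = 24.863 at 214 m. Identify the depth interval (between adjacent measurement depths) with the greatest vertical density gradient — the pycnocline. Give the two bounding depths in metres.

104–155 m

Compute the density gradient over each adjacent pair:
  40–104 m: Δρ/Δz = 0.286/64 = 4.5 × 10⁻³ kg m⁻⁴
  104–155 m: Δρ/Δz = 1.105/51 = 0.022 kg m⁻⁴
  155–214 m: Δρ/Δz = 0.399/59 = 6.8 × 10⁻³ kg m⁻⁴
The largest gradient is in the 104–155 m interval — the pycnocline.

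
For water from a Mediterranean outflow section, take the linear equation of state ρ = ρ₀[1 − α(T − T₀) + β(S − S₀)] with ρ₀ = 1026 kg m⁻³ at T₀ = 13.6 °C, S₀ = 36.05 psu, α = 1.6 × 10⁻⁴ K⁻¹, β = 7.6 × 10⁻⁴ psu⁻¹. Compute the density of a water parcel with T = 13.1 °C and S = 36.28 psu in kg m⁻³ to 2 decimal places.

1026.26 kg m⁻³

T − T₀ = -0.5 K, S − S₀ = +0.23 psu.
Bracket = 1 − α·(-0.5) + β·(+0.23) = 1 + (2.548 × 10⁻⁴) = 1.0002548.
ρ = 1026 × 1.0002548 = 1026.26 kg m⁻³.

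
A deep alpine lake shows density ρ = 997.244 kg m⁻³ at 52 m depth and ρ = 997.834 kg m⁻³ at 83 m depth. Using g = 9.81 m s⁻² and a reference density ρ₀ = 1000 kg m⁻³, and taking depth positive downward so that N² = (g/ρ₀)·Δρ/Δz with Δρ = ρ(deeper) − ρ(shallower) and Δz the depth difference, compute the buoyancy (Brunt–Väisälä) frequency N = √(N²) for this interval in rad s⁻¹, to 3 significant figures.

Δρ = 997.834 − 997.244 = 0.590 kg m⁻³ over Δz = 83 − 52 = 31 m.
N² = (9.81/1000) × (0.590/31) = 1.8671 × 10⁻⁴ s⁻².
N = √(1.8671 × 10⁻⁴) = 0.013664 rad s⁻¹ ≈ 0.0137 rad s⁻¹.

0.0137 rad s⁻¹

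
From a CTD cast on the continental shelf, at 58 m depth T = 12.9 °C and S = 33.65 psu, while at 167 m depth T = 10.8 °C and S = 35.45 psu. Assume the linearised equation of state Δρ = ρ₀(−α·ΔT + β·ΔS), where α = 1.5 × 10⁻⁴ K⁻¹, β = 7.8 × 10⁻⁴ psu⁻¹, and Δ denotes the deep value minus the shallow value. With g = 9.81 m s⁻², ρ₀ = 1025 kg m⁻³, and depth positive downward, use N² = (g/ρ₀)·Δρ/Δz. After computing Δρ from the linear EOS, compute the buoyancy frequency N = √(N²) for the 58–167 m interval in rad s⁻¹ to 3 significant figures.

0.0124 rad s⁻¹

ΔT = -2.1 K, ΔS = +1.80 psu (deep − shallow).
Δρ/ρ₀ = −αΔT + βΔS = 3.15 × 10⁻⁴ + 1.404 × 10⁻³ = 1.719 × 10⁻³, so Δρ ≈ 1.762 kg m⁻³.
N² = (g/ρ₀)·Δρ/Δz = g·(Δρ/ρ₀)/Δz = 9.81 × 1.719 × 10⁻³ / 109 = 1.5471 × 10⁻⁴ s⁻².
N = √(1.5471 × 10⁻⁴) = 0.012438 rad s⁻¹ ≈ 0.0124 rad s⁻¹.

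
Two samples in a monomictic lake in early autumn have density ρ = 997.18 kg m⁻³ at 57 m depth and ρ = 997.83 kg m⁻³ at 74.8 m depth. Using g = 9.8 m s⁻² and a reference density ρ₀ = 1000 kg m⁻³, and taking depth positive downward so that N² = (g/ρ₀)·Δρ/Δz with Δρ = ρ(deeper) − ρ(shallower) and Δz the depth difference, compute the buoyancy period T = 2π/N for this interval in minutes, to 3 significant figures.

5.54 min

Δρ = 997.83 − 997.18 = 0.65 kg m⁻³ over Δz = 74.8 − 57 = 17.8 m.
N² = (9.8/1000) × (0.65/17.8) = 3.5787 × 10⁻⁴ s⁻².
N = √(3.5787 × 10⁻⁴) = 0.018917 rad s⁻¹, so T = 2π/N = 332.14 s = 5.5357 min ≈ 5.54 min.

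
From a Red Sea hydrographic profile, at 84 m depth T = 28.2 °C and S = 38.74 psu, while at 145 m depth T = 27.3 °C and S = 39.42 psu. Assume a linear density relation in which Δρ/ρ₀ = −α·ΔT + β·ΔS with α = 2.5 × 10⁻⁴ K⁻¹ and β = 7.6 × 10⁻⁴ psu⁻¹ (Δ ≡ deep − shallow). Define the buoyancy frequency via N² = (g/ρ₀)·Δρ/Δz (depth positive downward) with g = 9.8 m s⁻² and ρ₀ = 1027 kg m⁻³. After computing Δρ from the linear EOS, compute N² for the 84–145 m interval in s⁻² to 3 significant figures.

1.19 × 10⁻⁴ s⁻²

ΔT = -0.9 K, ΔS = +0.68 psu (deep − shallow).
Δρ/ρ₀ = −αΔT + βΔS = 2.25 × 10⁻⁴ + 5.168 × 10⁻⁴ = 7.418 × 10⁻⁴, so Δρ ≈ 0.7618 kg m⁻³.
N² = (g/ρ₀)·Δρ/Δz = g·(Δρ/ρ₀)/Δz = 9.8 × 7.418 × 10⁻⁴ / 61 = 1.1917 × 10⁻⁴ s⁻² ≈ 1.19 × 10⁻⁴ s⁻².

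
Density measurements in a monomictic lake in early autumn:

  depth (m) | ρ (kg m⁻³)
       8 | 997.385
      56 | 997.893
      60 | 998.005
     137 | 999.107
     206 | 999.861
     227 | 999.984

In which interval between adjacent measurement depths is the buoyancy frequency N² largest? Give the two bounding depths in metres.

Compute the density gradient over each adjacent pair:
  8–56 m: Δρ/Δz = 0.508/48 = 0.011 kg m⁻⁴
  56–60 m: Δρ/Δz = 0.112/4 = 0.028 kg m⁻⁴
  60–137 m: Δρ/Δz = 1.102/77 = 0.014 kg m⁻⁴
  137–206 m: Δρ/Δz = 0.754/69 = 0.011 kg m⁻⁴
  206–227 m: Δρ/Δz = 0.123/21 = 5.9 × 10⁻³ kg m⁻⁴
The largest gradient is in the 56–60 m interval — the pycnocline.

56–60 m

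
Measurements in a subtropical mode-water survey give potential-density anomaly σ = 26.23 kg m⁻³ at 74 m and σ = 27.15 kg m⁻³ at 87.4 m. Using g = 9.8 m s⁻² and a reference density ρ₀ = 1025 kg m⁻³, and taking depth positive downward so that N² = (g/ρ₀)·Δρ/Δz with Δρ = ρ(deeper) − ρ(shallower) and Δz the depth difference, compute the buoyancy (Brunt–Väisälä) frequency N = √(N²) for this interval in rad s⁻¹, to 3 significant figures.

0.0256 rad s⁻¹

Δρ = 1027.15 − 1026.23 = 0.92 kg m⁻³ over Δz = 87.4 − 74 = 13.4 m.
N² = (9.8/1025) × (0.92/13.4) = 6.5643 × 10⁻⁴ s⁻².
N = √(6.5643 × 10⁻⁴) = 0.025621 rad s⁻¹ ≈ 0.0256 rad s⁻¹.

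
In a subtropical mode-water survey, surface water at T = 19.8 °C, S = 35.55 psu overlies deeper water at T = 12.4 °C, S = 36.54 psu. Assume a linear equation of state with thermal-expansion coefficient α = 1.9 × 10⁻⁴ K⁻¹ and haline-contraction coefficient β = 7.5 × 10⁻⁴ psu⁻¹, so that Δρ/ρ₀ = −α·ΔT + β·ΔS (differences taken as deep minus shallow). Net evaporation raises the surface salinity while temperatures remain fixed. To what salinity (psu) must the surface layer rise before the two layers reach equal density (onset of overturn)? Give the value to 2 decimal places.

Neutral buoyancy requires −α(T_deep − T_surf) + β(S_deep − S_surf′) = 0.
S_surf′ = S_deep − (α/β)·ΔT = 36.54 − (1.9 × 10⁻⁴/7.5 × 10⁻⁴)·(-7.4) = 38.4147 psu.
Increase required: 38.4147 − 35.55 = 2.8647 psu.

38.41 psu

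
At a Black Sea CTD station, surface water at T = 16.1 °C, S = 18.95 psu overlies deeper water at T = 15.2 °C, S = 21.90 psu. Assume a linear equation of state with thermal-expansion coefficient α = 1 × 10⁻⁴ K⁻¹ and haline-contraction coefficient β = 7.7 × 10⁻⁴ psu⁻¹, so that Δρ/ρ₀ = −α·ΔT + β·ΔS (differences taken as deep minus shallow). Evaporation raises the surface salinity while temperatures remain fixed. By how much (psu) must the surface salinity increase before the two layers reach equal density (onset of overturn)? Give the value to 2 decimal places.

Neutral buoyancy requires −α(T_deep − T_surf) + β(S_deep − S_surf′) = 0.
S_surf′ = S_deep − (α/β)·ΔT = 21.90 − (1 × 10⁻⁴/7.7 × 10⁻⁴)·(-0.9) = 22.0169 psu.
Increase required: 22.0169 − 18.95 = 3.0669 psu.

3.07 psu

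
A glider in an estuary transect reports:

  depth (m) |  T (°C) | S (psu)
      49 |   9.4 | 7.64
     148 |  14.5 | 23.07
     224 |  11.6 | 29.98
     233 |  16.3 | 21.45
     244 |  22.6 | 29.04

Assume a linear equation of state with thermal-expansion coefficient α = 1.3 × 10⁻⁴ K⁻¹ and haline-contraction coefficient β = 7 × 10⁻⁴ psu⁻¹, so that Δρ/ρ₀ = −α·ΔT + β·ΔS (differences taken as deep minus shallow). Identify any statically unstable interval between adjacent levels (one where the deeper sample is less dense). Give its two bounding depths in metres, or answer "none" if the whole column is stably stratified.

Evaluate Δρ/ρ₀ = −αΔT + βΔS across each adjacent pair:
  49–148 m: −αΔT+βΔS = −(1.3 × 10⁻⁴)(+5.1)+(7 × 10⁻⁴)(+15.43) = 0.010 → stable
  148–224 m: −αΔT+βΔS = −(1.3 × 10⁻⁴)(-2.9)+(7 × 10⁻⁴)(+6.91) = 5.2 × 10⁻³ → stable
  224–233 m: −αΔT+βΔS = −(1.3 × 10⁻⁴)(+4.7)+(7 × 10⁻⁴)(-8.53) = -6.6 × 10⁻³ → UNSTABLE
  233–244 m: −αΔT+βΔS = −(1.3 × 10⁻⁴)(+6.3)+(7 × 10⁻⁴)(+7.59) = 4.5 × 10⁻³ → stable
The 224–233 m interval has Δρ < 0: lighter water underlies denser water.

224–233 m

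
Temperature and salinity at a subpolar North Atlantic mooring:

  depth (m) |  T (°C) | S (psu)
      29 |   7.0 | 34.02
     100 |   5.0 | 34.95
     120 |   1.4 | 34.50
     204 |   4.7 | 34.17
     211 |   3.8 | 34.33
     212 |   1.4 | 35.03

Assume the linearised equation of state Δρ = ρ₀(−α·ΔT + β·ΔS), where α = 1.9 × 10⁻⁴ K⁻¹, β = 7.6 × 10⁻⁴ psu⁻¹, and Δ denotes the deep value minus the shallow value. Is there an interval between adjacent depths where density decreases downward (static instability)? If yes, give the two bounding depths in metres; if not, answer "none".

120–204 m

Evaluate Δρ/ρ₀ = −αΔT + βΔS across each adjacent pair:
  29–100 m: −αΔT+βΔS = −(1.9 × 10⁻⁴)(-2.0)+(7.6 × 10⁻⁴)(+0.93) = 1.1 × 10⁻³ → stable
  100–120 m: −αΔT+βΔS = −(1.9 × 10⁻⁴)(-3.6)+(7.6 × 10⁻⁴)(-0.45) = 3.4 × 10⁻⁴ → stable
  120–204 m: −αΔT+βΔS = −(1.9 × 10⁻⁴)(+3.3)+(7.6 × 10⁻⁴)(-0.33) = -8.8 × 10⁻⁴ → UNSTABLE
  204–211 m: −αΔT+βΔS = −(1.9 × 10⁻⁴)(-0.9)+(7.6 × 10⁻⁴)(+0.16) = 2.9 × 10⁻⁴ → stable
  211–212 m: −αΔT+βΔS = −(1.9 × 10⁻⁴)(-2.4)+(7.6 × 10⁻⁴)(+0.70) = 9.9 × 10⁻⁴ → stable
The 120–204 m interval has Δρ < 0: lighter water underlies denser water.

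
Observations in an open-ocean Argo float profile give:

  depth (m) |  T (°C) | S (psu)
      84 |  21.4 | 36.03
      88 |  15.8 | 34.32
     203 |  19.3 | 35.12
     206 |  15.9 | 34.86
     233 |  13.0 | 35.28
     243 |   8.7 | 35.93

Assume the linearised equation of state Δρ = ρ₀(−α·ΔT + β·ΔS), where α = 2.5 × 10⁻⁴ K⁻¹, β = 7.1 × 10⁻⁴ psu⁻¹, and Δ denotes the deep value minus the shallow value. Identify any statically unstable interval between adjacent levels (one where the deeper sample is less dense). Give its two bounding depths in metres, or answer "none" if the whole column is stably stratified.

Evaluate Δρ/ρ₀ = −αΔT + βΔS across each adjacent pair:
  84–88 m: −αΔT+βΔS = −(2.5 × 10⁻⁴)(-5.6)+(7.1 × 10⁻⁴)(-1.71) = 1.9 × 10⁻⁴ → stable
  88–203 m: −αΔT+βΔS = −(2.5 × 10⁻⁴)(+3.5)+(7.1 × 10⁻⁴)(+0.80) = -3.1 × 10⁻⁴ → UNSTABLE
  203–206 m: −αΔT+βΔS = −(2.5 × 10⁻⁴)(-3.4)+(7.1 × 10⁻⁴)(-0.26) = 6.7 × 10⁻⁴ → stable
  206–233 m: −αΔT+βΔS = −(2.5 × 10⁻⁴)(-2.9)+(7.1 × 10⁻⁴)(+0.42) = 1.0 × 10⁻³ → stable
  233–243 m: −αΔT+βΔS = −(2.5 × 10⁻⁴)(-4.3)+(7.1 × 10⁻⁴)(+0.65) = 1.5 × 10⁻³ → stable
The 88–203 m interval has Δρ < 0: lighter water underlies denser water.

88–203 m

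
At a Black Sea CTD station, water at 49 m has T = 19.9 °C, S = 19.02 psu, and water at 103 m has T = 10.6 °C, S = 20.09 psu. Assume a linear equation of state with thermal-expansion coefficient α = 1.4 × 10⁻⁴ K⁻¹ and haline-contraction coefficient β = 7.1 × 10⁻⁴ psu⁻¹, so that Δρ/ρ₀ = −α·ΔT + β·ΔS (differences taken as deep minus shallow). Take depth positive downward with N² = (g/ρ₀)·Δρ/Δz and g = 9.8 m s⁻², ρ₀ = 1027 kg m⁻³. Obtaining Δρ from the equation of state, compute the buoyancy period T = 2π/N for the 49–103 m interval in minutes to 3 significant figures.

5.41 min

ΔT = -9.3 K, ΔS = +1.07 psu (deep − shallow).
Δρ/ρ₀ = −αΔT + βΔS = 1.302 × 10⁻³ + 7.597 × 10⁻⁴ = 2.0617 × 10⁻³, so Δρ ≈ 2.117 kg m⁻³.
N² = (g/ρ₀)·Δρ/Δz = g·(Δρ/ρ₀)/Δz = 9.8 × 2.0617 × 10⁻³ / 54 = 3.7416 × 10⁻⁴ s⁻².
N = √(3.7416 × 10⁻⁴) = 0.019343 rad s⁻¹ → T = 2π/N = 324.83 s = 5.4138 min ≈ 5.41 min.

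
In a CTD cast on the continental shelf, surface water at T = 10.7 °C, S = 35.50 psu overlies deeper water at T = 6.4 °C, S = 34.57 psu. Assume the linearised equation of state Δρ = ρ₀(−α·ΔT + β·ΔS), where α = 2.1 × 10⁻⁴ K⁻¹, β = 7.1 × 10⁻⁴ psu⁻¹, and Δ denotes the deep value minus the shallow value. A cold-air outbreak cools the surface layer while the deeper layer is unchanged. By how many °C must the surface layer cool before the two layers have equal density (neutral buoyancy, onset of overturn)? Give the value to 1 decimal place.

1.2 °C

Neutral buoyancy requires Δρ = 0, i.e. −α(T_deep − T_surf′) + β(S_deep − S_surf) = 0.
T_surf′ = T_deep − (β/α)·ΔS = 6.4 − (7.1 × 10⁻⁴/2.1 × 10⁻⁴)·(-0.93) = 9.544 °C.
Cooling required: 10.7 − (9.544) = 1.156 °C.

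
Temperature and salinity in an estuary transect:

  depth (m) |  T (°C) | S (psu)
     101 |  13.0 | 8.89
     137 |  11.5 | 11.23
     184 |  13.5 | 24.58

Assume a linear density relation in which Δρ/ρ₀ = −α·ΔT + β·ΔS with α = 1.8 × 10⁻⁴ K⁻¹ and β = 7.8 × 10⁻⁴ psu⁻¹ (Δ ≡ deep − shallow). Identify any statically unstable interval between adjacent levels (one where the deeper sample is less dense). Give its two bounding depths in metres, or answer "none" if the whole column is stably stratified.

none

Evaluate Δρ/ρ₀ = −αΔT + βΔS across each adjacent pair:
  101–137 m: −αΔT+βΔS = −(1.8 × 10⁻⁴)(-1.5)+(7.8 × 10⁻⁴)(+2.34) = 2.1 × 10⁻³ → stable
  137–184 m: −αΔT+βΔS = −(1.8 × 10⁻⁴)(+2.0)+(7.8 × 10⁻⁴)(+13.35) = 0.010 → stable
Every interval has Δρ > 0: the column is stably stratified throughout.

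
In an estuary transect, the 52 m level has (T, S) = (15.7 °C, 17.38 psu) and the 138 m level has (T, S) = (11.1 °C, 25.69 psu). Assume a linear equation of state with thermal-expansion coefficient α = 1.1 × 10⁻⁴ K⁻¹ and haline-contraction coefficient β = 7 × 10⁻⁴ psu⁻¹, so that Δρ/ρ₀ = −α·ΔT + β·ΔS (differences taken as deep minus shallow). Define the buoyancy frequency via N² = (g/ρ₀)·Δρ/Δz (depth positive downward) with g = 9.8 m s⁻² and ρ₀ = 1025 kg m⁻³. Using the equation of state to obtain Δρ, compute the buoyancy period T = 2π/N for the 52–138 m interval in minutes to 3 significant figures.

ΔT = -4.6 K, ΔS = +8.31 psu (deep − shallow).
Δρ/ρ₀ = −αΔT + βΔS = 5.06 × 10⁻⁴ + 5.817 × 10⁻³ = 6.323 × 10⁻³, so Δρ ≈ 6.481 kg m⁻³.
N² = (g/ρ₀)·Δρ/Δz = g·(Δρ/ρ₀)/Δz = 9.8 × 6.323 × 10⁻³ / 86 = 7.2053 × 10⁻⁴ s⁻².
N = √(7.2053 × 10⁻⁴) = 0.026843 rad s⁻¹ → T = 2π/N = 234.07 s = 3.9012 min ≈ 3.90 min.

3.90 min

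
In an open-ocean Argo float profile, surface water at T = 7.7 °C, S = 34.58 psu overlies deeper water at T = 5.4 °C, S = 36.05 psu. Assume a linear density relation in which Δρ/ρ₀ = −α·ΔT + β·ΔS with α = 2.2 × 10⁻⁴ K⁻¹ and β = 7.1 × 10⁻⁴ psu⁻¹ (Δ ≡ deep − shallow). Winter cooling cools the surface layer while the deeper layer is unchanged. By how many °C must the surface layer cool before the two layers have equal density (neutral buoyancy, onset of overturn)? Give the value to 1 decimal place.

7.0 °C

Neutral buoyancy requires Δρ = 0, i.e. −α(T_deep − T_surf′) + β(S_deep − S_surf) = 0.
T_surf′ = T_deep − (β/α)·ΔS = 5.4 − (7.1 × 10⁻⁴/2.2 × 10⁻⁴)·(+1.47) = 0.656 °C.
Cooling required: 7.7 − (0.656) = 7.044 °C.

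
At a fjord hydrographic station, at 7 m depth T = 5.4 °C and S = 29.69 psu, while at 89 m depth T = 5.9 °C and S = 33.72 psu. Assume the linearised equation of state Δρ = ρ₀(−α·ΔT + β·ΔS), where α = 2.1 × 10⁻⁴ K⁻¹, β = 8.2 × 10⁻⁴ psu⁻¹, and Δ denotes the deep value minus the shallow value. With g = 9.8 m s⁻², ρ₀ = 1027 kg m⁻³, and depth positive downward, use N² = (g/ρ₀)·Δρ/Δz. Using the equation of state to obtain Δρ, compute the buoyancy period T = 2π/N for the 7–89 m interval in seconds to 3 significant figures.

321 s

ΔT = +0.5 K, ΔS = +4.03 psu (deep − shallow).
Δρ/ρ₀ = −αΔT + βΔS = -1.05 × 10⁻⁴ + 3.3046 × 10⁻³ = 3.1996 × 10⁻³, so Δρ ≈ 3.286 kg m⁻³.
N² = (g/ρ₀)·Δρ/Δz = g·(Δρ/ρ₀)/Δz = 9.8 × 3.1996 × 10⁻³ / 82 = 3.8239 × 10⁻⁴ s⁻².
N = √(3.8239 × 10⁻⁴) = 0.019555 rad s⁻¹ → T = 2π/N = 321.31 s ≈ 321 s.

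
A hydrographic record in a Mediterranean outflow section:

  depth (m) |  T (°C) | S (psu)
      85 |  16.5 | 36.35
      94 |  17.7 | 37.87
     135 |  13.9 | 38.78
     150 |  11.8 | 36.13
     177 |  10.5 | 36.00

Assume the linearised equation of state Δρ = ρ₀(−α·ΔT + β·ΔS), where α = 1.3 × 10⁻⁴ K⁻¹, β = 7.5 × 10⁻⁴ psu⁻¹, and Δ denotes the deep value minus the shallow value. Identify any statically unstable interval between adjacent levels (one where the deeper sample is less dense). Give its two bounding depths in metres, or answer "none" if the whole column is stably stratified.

Evaluate Δρ/ρ₀ = −αΔT + βΔS across each adjacent pair:
  85–94 m: −αΔT+βΔS = −(1.3 × 10⁻⁴)(+1.2)+(7.5 × 10⁻⁴)(+1.52) = 9.8 × 10⁻⁴ → stable
  94–135 m: −αΔT+βΔS = −(1.3 × 10⁻⁴)(-3.8)+(7.5 × 10⁻⁴)(+0.91) = 1.2 × 10⁻³ → stable
  135–150 m: −αΔT+βΔS = −(1.3 × 10⁻⁴)(-2.1)+(7.5 × 10⁻⁴)(-2.65) = -1.7 × 10⁻³ → UNSTABLE
  150–177 m: −αΔT+βΔS = −(1.3 × 10⁻⁴)(-1.3)+(7.5 × 10⁻⁴)(-0.13) = 7.1 × 10⁻⁵ → stable
The 135–150 m interval has Δρ < 0: lighter water underlies denser water.

135–150 m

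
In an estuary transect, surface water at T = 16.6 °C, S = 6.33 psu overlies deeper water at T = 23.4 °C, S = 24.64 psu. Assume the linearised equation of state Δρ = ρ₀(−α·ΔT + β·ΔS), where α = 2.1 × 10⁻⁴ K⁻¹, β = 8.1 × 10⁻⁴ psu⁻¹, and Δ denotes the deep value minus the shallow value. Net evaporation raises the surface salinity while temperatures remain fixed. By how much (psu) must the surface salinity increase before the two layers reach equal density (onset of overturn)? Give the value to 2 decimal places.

Neutral buoyancy requires −α(T_deep − T_surf) + β(S_deep − S_surf′) = 0.
S_surf′ = S_deep − (α/β)·ΔT = 24.64 − (2.1 × 10⁻⁴/8.1 × 10⁻⁴)·(+6.8) = 22.8770 psu.
Increase required: 22.8770 − 6.33 = 16.5470 psu.

16.55 psu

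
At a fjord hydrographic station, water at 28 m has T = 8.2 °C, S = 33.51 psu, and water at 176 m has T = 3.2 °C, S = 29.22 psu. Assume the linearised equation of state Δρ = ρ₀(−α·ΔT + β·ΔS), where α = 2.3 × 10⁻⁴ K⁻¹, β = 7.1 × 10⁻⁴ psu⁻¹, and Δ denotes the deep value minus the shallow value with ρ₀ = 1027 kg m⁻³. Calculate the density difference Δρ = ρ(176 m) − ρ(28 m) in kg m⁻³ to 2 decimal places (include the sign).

-1.95 kg m⁻³

ΔT = -5.0 K, ΔS = -4.29 psu (deep − shallow).
Δρ/ρ₀ = −(2.3 × 10⁻⁴)(-5.0) + (7.1 × 10⁻⁴)(-4.29) = -1.8959 × 10⁻³.
Δρ = 1027 × (-1.8959 × 10⁻³) = -1.95 kg m⁻³.
Negative Δρ: lighter below, statically unstable.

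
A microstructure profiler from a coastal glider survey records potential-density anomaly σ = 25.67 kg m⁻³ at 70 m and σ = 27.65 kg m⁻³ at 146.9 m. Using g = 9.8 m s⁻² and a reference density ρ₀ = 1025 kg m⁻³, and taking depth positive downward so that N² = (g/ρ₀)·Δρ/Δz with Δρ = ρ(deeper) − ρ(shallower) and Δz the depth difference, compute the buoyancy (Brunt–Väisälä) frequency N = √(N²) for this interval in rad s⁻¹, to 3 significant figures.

0.0157 rad s⁻¹

Δρ = 1027.65 − 1025.67 = 1.98 kg m⁻³ over Δz = 146.9 − 70 = 76.9 m.
N² = (9.8/1025) × (1.98/76.9) = 2.4617 × 10⁻⁴ s⁻².
N = √(2.4617 × 10⁻⁴) = 0.015690 rad s⁻¹ ≈ 0.0157 rad s⁻¹.
N² > 0, so the interval is statically stable.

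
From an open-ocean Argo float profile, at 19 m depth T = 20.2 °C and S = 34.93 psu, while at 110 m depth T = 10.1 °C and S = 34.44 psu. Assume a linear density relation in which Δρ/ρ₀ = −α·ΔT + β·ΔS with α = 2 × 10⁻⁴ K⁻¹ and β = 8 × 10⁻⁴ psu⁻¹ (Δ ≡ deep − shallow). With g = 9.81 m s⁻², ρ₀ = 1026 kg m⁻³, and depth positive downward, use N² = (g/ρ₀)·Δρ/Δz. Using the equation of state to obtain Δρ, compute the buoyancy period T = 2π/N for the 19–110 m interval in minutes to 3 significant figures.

ΔT = -10.1 K, ΔS = -0.49 psu (deep − shallow).
Δρ/ρ₀ = −αΔT + βΔS = 2.02 × 10⁻³ − 3.92 × 10⁻⁴ = 1.628 × 10⁻³, so Δρ ≈ 1.670 kg m⁻³.
N² = (g/ρ₀)·Δρ/Δz = g·(Δρ/ρ₀)/Δz = 9.81 × 1.628 × 10⁻³ / 91 = 1.7550 × 10⁻⁴ s⁻².
N = √(1.7550 × 10⁻⁴) = 0.013248 rad s⁻¹ → T = 2π/N = 474.27 s = 7.9045 min ≈ 7.90 min.

7.90 min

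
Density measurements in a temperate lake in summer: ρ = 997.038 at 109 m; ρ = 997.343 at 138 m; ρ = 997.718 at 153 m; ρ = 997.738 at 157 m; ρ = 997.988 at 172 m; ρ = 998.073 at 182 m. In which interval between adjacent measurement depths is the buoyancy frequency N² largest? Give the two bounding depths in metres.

Compute the density gradient over each adjacent pair:
  109–138 m: Δρ/Δz = 0.305/29 = 0.011 kg m⁻⁴
  138–153 m: Δρ/Δz = 0.375/15 = 0.025 kg m⁻⁴
  153–157 m: Δρ/Δz = 0.020/4 = 5.0 × 10⁻³ kg m⁻⁴
  157–172 m: Δρ/Δz = 0.250/15 = 0.017 kg m⁻⁴
  172–182 m: Δρ/Δz = 0.085/10 = 8.5 × 10⁻³ kg m⁻⁴
The largest gradient is in the 138–153 m interval — the pycnocline.

138–153 m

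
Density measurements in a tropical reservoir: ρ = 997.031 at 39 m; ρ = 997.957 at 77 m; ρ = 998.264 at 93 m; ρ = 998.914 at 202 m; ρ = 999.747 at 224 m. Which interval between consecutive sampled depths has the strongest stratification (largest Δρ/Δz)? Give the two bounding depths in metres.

Compute the density gradient over each adjacent pair:
  39–77 m: Δρ/Δz = 0.926/38 = 0.024 kg m⁻⁴
  77–93 m: Δρ/Δz = 0.307/16 = 0.019 kg m⁻⁴
  93–202 m: Δρ/Δz = 0.650/109 = 6.0 × 10⁻³ kg m⁻⁴
  202–224 m: Δρ/Δz = 0.833/22 = 0.038 kg m⁻⁴
The largest gradient is in the 202–224 m interval — the pycnocline.

202–224 m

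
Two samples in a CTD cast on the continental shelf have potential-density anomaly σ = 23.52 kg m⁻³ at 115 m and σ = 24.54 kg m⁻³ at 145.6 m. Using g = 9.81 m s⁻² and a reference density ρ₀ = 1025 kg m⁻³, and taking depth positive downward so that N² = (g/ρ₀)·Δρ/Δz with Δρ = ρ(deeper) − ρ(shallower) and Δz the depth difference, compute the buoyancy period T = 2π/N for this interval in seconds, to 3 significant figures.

352 s

Δρ = 1024.54 − 1023.52 = 1.02 kg m⁻³ over Δz = 145.6 − 115 = 30.6 m.
N² = (9.81/1025) × (1.02/30.6) = 3.1902 × 10⁻⁴ s⁻².
N = √(3.1902 × 10⁻⁴) = 0.017861 rad s⁻¹, so T = 2π/N = 351.78 s ≈ 352 s.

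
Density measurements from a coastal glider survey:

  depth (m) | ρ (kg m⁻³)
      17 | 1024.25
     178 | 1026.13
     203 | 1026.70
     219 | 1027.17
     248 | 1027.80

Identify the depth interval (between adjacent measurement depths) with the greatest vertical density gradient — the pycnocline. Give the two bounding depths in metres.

203–219 m

Compute the density gradient over each adjacent pair:
  17–178 m: Δρ/Δz = 1.88/161 = 0.012 kg m⁻⁴
  178–203 m: Δρ/Δz = 0.57/25 = 0.023 kg m⁻⁴
  203–219 m: Δρ/Δz = 0.47/16 = 0.029 kg m⁻⁴
  219–248 m: Δρ/Δz = 0.63/29 = 0.022 kg m⁻⁴
The largest gradient is in the 203–219 m interval — the pycnocline.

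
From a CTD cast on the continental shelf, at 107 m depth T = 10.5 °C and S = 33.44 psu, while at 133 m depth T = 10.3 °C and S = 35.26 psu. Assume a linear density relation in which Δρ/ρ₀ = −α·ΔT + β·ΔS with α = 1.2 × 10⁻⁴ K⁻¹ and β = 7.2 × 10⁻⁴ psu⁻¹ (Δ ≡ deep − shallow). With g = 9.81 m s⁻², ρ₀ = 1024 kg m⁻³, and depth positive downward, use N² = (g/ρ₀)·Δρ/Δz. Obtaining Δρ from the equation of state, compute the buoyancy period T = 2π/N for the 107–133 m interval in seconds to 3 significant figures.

ΔT = -0.2 K, ΔS = +1.82 psu (deep − shallow).
Δρ/ρ₀ = −αΔT + βΔS = 2.40 × 10⁻⁵ + 1.3104 × 10⁻³ = 1.3344 × 10⁻³, so Δρ ≈ 1.366 kg m⁻³.
N² = (g/ρ₀)·Δρ/Δz = g·(Δρ/ρ₀)/Δz = 9.81 × 1.3344 × 10⁻³ / 26 = 5.0348 × 10⁻⁴ s⁻².
N = √(5.0348 × 10⁻⁴) = 0.022438 rad s⁻¹ → T = 2π/N = 280.02 s ≈ 280 s.

280 s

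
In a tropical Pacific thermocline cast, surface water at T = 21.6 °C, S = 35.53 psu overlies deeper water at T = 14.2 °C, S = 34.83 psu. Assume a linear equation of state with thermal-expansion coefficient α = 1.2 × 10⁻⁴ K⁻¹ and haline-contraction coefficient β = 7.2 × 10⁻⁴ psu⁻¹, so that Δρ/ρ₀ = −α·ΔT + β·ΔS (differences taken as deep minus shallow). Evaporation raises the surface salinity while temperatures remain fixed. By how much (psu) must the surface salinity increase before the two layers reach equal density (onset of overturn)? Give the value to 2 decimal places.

Neutral buoyancy requires −α(T_deep − T_surf) + β(S_deep − S_surf′) = 0.
S_surf′ = S_deep − (α/β)·ΔT = 34.83 − (1.2 × 10⁻⁴/7.2 × 10⁻⁴)·(-7.4) = 36.0633 psu.
Increase required: 36.0633 − 35.53 = 0.5333 psu.

0.53 psu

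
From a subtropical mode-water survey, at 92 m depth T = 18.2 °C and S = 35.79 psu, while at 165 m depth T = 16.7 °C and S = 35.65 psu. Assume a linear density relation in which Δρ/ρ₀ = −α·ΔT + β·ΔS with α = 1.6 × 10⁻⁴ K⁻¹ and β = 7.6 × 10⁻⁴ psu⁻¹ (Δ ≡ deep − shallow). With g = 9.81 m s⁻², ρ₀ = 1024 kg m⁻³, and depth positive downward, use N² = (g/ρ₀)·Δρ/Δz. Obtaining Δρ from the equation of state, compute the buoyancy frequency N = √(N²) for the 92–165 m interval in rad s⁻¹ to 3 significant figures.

ΔT = -1.5 K, ΔS = -0.14 psu (deep − shallow).
Δρ/ρ₀ = −αΔT + βΔS = 2.40 × 10⁻⁴ − 1.064 × 10⁻⁴ = 1.336 × 10⁻⁴, so Δρ ≈ 0.1368 kg m⁻³.
N² = (g/ρ₀)·Δρ/Δz = g·(Δρ/ρ₀)/Δz = 9.81 × 1.336 × 10⁻⁴ / 73 = 1.7954 × 10⁻⁵ s⁻².
N = √(1.7954 × 10⁻⁵) = 4.2372 × 10⁻³ rad s⁻¹ ≈ 4.24 × 10⁻³ rad s⁻¹.

4.24 × 10⁻³ rad s⁻¹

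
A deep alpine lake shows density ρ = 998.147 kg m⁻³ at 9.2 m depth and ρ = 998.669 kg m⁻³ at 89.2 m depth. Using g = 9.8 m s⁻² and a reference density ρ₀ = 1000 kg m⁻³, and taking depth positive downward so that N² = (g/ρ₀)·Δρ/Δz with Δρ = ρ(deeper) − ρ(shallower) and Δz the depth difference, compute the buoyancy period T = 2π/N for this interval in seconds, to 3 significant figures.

786 s

Δρ = 998.669 − 998.147 = 0.522 kg m⁻³ over Δz = 89.2 − 9.2 = 80 m.
N² = (9.8/1000) × (0.522/80) = 6.3945 × 10⁻⁵ s⁻².
N = √(6.3945 × 10⁻⁵) = 7.9966 × 10⁻³ rad s⁻¹, so T = 2π/N = 785.73 s ≈ 786 s.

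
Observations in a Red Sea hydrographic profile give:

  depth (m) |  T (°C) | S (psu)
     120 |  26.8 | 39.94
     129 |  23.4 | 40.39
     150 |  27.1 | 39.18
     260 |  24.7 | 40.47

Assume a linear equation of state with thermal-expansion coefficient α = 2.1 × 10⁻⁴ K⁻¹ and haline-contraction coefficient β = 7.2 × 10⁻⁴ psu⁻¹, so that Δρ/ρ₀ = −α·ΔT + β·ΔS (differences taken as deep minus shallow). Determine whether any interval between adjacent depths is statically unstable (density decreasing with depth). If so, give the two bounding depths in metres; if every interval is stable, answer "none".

Evaluate Δρ/ρ₀ = −αΔT + βΔS across each adjacent pair:
  120–129 m: −αΔT+βΔS = −(2.1 × 10⁻⁴)(-3.4)+(7.2 × 10⁻⁴)(+0.45) = 1.0 × 10⁻³ → stable
  129–150 m: −αΔT+βΔS = −(2.1 × 10⁻⁴)(+3.7)+(7.2 × 10⁻⁴)(-1.21) = -1.6 × 10⁻³ → UNSTABLE
  150–260 m: −αΔT+βΔS = −(2.1 × 10⁻⁴)(-2.4)+(7.2 × 10⁻⁴)(+1.29) = 1.4 × 10⁻³ → stable
The 129–150 m interval has Δρ < 0: lighter water underlies denser water.

129–150 m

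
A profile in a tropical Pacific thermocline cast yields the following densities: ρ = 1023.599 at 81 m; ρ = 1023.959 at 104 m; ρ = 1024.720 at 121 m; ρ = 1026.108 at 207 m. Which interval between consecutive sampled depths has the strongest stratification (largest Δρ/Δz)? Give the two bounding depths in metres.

Compute the density gradient over each adjacent pair:
  81–104 m: Δρ/Δz = 0.360/23 = 0.016 kg m⁻⁴
  104–121 m: Δρ/Δz = 0.761/17 = 0.045 kg m⁻⁴
  121–207 m: Δρ/Δz = 1.388/86 = 0.016 kg m⁻⁴
The largest gradient is in the 104–121 m interval — the pycnocline.

104–121 m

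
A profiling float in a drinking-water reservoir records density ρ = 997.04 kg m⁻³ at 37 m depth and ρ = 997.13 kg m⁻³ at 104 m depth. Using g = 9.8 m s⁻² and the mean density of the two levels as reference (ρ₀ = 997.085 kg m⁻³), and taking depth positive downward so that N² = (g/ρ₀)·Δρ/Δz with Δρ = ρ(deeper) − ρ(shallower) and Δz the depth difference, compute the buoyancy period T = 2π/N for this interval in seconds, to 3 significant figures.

Δρ = 997.13 − 997.04 = 0.09 kg m⁻³ over Δz = 104 − 37 = 67 m.
N² = (9.8/997.085) × (0.09/67) = 1.3203 × 10⁻⁵ s⁻².
N = √(1.3203 × 10⁻⁵) = 3.6336 × 10⁻³ rad s⁻¹, so T = 2π/N = 1.7292 × 10³ s ≈ 1.73 × 10³ s.

1.73 × 10³ s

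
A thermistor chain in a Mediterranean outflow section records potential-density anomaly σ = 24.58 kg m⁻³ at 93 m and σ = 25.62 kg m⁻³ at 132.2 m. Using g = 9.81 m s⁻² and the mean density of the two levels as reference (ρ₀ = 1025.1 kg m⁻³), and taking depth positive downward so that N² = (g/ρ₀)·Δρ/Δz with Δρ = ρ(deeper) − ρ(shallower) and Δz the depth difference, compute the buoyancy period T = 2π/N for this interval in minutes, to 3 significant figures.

Δρ = 1025.62 − 1024.58 = 1.04 kg m⁻³ over Δz = 132.2 − 93 = 39.2 m.
N² = (9.81/1025.1) × (1.04/39.2) = 2.5389 × 10⁻⁴ s⁻².
N = √(2.5389 × 10⁻⁴) = 0.015934 rad s⁻¹, so T = 2π/N = 394.33 s = 6.5722 min ≈ 6.57 min.

6.57 min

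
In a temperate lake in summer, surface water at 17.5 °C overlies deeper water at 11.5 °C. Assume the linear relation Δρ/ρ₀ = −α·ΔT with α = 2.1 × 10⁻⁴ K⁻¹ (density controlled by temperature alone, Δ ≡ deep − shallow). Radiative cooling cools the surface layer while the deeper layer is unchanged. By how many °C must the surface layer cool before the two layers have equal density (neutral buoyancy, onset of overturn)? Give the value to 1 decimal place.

6.0 °C

With temperature the only control, equal density requires T_surf′ = T_deep.
T_surf′ = 11.5 °C.
Cooling required: 17.5 − 11.5 = 6.0 °C.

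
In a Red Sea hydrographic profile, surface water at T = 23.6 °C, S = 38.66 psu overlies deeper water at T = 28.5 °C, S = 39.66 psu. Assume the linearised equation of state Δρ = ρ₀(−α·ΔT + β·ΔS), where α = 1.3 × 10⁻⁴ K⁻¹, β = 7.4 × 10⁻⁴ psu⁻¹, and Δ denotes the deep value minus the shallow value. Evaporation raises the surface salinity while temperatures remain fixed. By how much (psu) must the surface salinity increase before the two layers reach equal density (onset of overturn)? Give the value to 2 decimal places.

0.14 psu

Neutral buoyancy requires −α(T_deep − T_surf) + β(S_deep − S_surf′) = 0.
S_surf′ = S_deep − (α/β)·ΔT = 39.66 − (1.3 × 10⁻⁴/7.4 × 10⁻⁴)·(+4.9) = 38.7992 psu.
Increase required: 38.7992 − 38.66 = 0.1392 psu.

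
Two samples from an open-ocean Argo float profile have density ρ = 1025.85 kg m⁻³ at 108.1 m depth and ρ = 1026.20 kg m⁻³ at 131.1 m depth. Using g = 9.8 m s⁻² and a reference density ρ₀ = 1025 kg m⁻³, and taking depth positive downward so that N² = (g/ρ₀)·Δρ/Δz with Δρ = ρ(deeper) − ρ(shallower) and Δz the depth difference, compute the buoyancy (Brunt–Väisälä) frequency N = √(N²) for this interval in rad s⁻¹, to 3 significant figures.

0.0121 rad s⁻¹

Δρ = 1026.20 − 1025.85 = 0.35 kg m⁻³ over Δz = 131.1 − 108.1 = 23 m.
N² = (9.8/1025) × (0.35/23) = 1.4549 × 10⁻⁴ s⁻².
N = √(1.4549 × 10⁻⁴) = 0.012062 rad s⁻¹ ≈ 0.0121 rad s⁻¹.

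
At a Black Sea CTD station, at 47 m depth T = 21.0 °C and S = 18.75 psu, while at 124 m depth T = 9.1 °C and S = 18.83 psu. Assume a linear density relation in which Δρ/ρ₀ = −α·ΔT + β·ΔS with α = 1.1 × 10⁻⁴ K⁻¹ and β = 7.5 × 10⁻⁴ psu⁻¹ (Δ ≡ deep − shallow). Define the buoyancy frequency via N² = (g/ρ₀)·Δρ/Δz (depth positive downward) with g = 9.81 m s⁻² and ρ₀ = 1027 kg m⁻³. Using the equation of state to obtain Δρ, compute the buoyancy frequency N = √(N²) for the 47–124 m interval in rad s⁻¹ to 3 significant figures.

0.0132 rad s⁻¹

ΔT = -11.9 K, ΔS = +0.08 psu (deep − shallow).
Δρ/ρ₀ = −αΔT + βΔS = 1.309 × 10⁻³ + 6.00 × 10⁻⁵ = 1.369 × 10⁻³, so Δρ ≈ 1.406 kg m⁻³.
N² = (g/ρ₀)·Δρ/Δz = g·(Δρ/ρ₀)/Δz = 9.81 × 1.369 × 10⁻³ / 77 = 1.7441 × 10⁻⁴ s⁻².
N = √(1.7441 × 10⁻⁴) = 0.013206 rad s⁻¹ ≈ 0.0132 rad s⁻¹.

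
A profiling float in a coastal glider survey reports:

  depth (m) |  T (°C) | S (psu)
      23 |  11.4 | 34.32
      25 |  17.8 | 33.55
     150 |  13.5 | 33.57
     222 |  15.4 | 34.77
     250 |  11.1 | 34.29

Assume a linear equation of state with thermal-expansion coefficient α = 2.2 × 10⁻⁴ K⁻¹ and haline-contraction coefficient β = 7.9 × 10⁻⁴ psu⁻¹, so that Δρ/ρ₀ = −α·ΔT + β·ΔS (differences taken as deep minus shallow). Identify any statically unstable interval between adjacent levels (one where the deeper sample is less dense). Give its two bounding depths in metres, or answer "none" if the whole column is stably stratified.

Evaluate Δρ/ρ₀ = −αΔT + βΔS across each adjacent pair:
  23–25 m: −αΔT+βΔS = −(2.2 × 10⁻⁴)(+6.4)+(7.9 × 10⁻⁴)(-0.77) = -2.0 × 10⁻³ → UNSTABLE
  25–150 m: −αΔT+βΔS = −(2.2 × 10⁻⁴)(-4.3)+(7.9 × 10⁻⁴)(+0.02) = 9.6 × 10⁻⁴ → stable
  150–222 m: −αΔT+βΔS = −(2.2 × 10⁻⁴)(+1.9)+(7.9 × 10⁻⁴)(+1.20) = 5.3 × 10⁻⁴ → stable
  222–250 m: −αΔT+βΔS = −(2.2 × 10⁻⁴)(-4.3)+(7.9 × 10⁻⁴)(-0.48) = 5.7 × 10⁻⁴ → stable
The 23–25 m interval has Δρ < 0: lighter water underlies denser water.

23–25 m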